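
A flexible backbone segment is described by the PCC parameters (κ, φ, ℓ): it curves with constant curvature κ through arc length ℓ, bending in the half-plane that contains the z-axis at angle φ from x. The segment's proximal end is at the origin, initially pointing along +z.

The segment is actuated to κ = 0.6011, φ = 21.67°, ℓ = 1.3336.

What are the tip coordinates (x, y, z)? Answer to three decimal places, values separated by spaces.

θ = κ·ℓ = 0.6011 × 1.3336 = 0.80163 rad
ρ = (1 − cos θ)/κ = (1 − 0.69554)/0.6011 = 0.50651
z = sin θ / κ = 0.71849/0.6011 = 1.19529
x = ρ cos φ = 0.50651 × cos(21.67°) = 0.47071
y = ρ sin φ = 0.50651 × sin(21.67°) = 0.18703

0.471 0.187 1.195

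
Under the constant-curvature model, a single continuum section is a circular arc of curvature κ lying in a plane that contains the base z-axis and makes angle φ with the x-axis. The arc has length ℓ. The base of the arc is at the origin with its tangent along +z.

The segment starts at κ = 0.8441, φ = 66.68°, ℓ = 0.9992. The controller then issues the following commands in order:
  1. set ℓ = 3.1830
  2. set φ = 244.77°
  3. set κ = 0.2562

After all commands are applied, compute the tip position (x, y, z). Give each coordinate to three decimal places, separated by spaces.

-0.523 -1.110 2.842

initial: κ=0.8441, φ=66.68°, ℓ=0.9992
cmd 1: set ℓ=3.1830 → (κ,φ,ℓ)=(0.8441,66.68°,3.1830) → tip=(0.8903,2.0652,0.5204)
cmd 2: set φ=244.77° → (κ,φ,ℓ)=(0.8441,244.77°,3.1830) → tip=(-0.9586,-2.0344,0.5204)
cmd 3: set κ=0.2562 → (κ,φ,ℓ)=(0.2562,244.77°,3.1830) → tip=(-0.5232,-1.1104,2.8418)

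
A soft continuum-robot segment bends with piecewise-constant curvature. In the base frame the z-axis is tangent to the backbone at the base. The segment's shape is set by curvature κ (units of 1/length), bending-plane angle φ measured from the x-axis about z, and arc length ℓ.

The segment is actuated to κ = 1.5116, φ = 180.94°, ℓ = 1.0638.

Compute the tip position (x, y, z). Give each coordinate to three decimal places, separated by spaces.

-0.686 -0.011 0.661

θ = κ·ℓ = 1.5116 × 1.0638 = 1.60804 rad
ρ = (1 − cos θ)/κ = (1 − -0.03724)/1.5116 = 0.68618
z = sin θ / κ = 0.99931/1.5116 = 0.66109
x = ρ cos φ = 0.68618 × cos(180.94°) = -0.68609
y = ρ sin φ = 0.68618 × sin(180.94°) = -0.01126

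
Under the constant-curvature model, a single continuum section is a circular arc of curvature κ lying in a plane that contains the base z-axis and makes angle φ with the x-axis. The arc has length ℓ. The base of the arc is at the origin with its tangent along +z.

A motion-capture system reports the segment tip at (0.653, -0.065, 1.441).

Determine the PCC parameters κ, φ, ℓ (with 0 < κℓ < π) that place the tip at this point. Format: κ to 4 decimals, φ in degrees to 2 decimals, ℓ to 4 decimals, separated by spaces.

ρ = √(x²+y²) = √(0.653² + -0.065²) = 0.65623
φ = atan2(y, x) mod 360° = atan2(-0.065, 0.653) = 354.3155°
|p|² = ρ² + z² = 0.65623² + 1.441² = 2.50712
κ = 2ρ / |p|² = 2×0.65623 / 2.50712 = 0.52349
θ = 2·atan2(ρ, z) = 2·atan2(0.65623, 1.441) = 0.85467 rad
ℓ = θ/κ = 0.85467/0.52349 = 1.63263

0.5235 354.32 1.6326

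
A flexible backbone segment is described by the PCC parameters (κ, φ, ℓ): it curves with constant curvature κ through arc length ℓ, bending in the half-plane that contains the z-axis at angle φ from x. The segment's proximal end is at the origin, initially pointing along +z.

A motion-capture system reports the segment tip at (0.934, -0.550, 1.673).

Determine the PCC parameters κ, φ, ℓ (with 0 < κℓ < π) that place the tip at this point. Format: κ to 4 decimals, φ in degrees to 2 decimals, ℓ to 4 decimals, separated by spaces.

ρ = √(x²+y²) = √(0.934² + -0.550²) = 1.08391
φ = atan2(y, x) mod 360° = atan2(-0.550, 0.934) = 329.5077°
|p|² = ρ² + z² = 1.08391² + 1.673² = 3.97379
κ = 2ρ / |p|² = 2×1.08391 / 3.97379 = 0.54553
θ = 2·atan2(ρ, z) = 2·atan2(1.08391, 1.673) = 1.14977 rad
ℓ = θ/κ = 1.14977/0.54553 = 2.10762

0.5455 329.51 2.1076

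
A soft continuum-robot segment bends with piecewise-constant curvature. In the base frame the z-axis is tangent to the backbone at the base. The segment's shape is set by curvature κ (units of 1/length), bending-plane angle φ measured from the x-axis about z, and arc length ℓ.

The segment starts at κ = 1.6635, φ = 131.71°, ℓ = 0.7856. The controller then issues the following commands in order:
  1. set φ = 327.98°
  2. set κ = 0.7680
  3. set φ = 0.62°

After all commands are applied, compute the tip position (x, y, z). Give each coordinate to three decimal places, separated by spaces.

initial: κ=1.6635, φ=131.71°, ℓ=0.7856
cmd 1: set φ=327.98° → (κ,φ,ℓ)=(1.6635,327.98°,0.7856) → tip=(0.3767,-0.2356,0.5803)
cmd 2: set κ=0.7680 → (κ,φ,ℓ)=(0.7680,327.98°,0.7856) → tip=(0.1949,-0.1219,0.7388)
cmd 3: set φ=0.62° → (κ,φ,ℓ)=(0.7680,0.62°,0.7856) → tip=(0.2299,0.0025,0.7388)

0.230 0.002 0.739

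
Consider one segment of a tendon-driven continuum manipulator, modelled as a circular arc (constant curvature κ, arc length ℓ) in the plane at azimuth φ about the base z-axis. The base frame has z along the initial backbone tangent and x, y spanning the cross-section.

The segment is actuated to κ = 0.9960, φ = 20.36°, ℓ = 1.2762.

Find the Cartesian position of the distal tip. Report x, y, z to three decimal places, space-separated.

θ = κ·ℓ = 0.9960 × 1.2762 = 1.27110 rad
ρ = (1 − cos θ)/κ = (1 − 0.29523)/0.9960 = 0.70760
z = sin θ / κ = 0.95542/0.9960 = 0.95926
x = ρ cos φ = 0.70760 × cos(20.36°) = 0.66339
y = ρ sin φ = 0.70760 × sin(20.36°) = 0.24619

0.663 0.246 0.959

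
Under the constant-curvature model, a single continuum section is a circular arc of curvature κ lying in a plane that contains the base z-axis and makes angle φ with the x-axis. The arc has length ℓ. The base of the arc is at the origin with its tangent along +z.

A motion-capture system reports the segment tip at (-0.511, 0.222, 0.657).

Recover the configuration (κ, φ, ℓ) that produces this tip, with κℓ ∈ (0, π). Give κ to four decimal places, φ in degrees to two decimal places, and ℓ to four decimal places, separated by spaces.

ρ = √(x²+y²) = √(-0.511² + 0.222²) = 0.55714
φ = atan2(y, x) mod 360° = atan2(0.222, -0.511) = 156.5178°
|p|² = ρ² + z² = 0.55714² + 0.657² = 0.74205
κ = 2ρ / |p|² = 2×0.55714 / 0.74205 = 1.50162
θ = 2·atan2(ρ, z) = 2·atan2(0.55714, 0.657) = 1.40667 rad
ℓ = θ/κ = 1.40667/1.50162 = 0.93677

1.5016 156.52 0.9368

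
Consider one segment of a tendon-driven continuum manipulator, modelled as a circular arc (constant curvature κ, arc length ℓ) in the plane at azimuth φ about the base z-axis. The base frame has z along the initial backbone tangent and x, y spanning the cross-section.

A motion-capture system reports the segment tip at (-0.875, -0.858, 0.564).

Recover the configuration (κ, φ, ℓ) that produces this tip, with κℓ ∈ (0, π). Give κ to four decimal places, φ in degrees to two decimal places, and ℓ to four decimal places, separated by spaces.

ρ = √(x²+y²) = √(-0.875² + -0.858²) = 1.22548
φ = atan2(y, x) mod 360° = atan2(-0.858, -0.875) = 224.4380°
|p|² = ρ² + z² = 1.22548² + 0.564² = 1.81988
κ = 2ρ / |p|² = 2×1.22548 / 1.81988 = 1.34676
θ = 2·atan2(ρ, z) = 2·atan2(1.22548, 0.564) = 2.27894 rad
ℓ = θ/κ = 2.27894/1.34676 = 1.69216

1.3468 224.44 1.6922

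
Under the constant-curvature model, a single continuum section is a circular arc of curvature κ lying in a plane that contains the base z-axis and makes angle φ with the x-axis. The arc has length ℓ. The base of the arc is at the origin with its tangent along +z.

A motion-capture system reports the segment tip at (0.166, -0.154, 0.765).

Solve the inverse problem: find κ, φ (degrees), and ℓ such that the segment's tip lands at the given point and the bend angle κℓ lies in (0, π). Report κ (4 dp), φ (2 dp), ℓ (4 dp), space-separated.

ρ = √(x²+y²) = √(0.166² + -0.154²) = 0.22643
φ = atan2(y, x) mod 360° = atan2(-0.154, 0.166) = 317.1476°
|p|² = ρ² + z² = 0.22643² + 0.765² = 0.63650
κ = 2ρ / |p|² = 2×0.22643 / 0.63650 = 0.71150
θ = 2·atan2(ρ, z) = 2·atan2(0.22643, 0.765) = 0.57555 rad
ℓ = θ/κ = 0.57555/0.71150 = 0.80893

0.7115 317.15 0.8089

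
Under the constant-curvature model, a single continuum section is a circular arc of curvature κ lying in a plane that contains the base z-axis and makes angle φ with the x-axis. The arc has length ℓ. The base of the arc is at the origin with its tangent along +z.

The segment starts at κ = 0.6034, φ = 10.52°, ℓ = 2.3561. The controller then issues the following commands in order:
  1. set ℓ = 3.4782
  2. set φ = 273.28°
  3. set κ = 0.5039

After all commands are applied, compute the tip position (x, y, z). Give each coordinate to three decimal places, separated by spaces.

initial: κ=0.6034, φ=10.52°, ℓ=2.3561
cmd 1: set ℓ=3.4782 → (κ,φ,ℓ)=(0.6034,10.52°,3.4782) → tip=(2.4503,0.4550,1.4316)
cmd 2: set φ=273.28° → (κ,φ,ℓ)=(0.6034,273.28°,3.4782) → tip=(0.1426,-2.4881,1.4316)
cmd 3: set κ=0.5039 → (κ,φ,ℓ)=(0.5039,273.28°,3.4782) → tip=(0.1341,-2.3396,1.9518)

0.134 -2.340 1.952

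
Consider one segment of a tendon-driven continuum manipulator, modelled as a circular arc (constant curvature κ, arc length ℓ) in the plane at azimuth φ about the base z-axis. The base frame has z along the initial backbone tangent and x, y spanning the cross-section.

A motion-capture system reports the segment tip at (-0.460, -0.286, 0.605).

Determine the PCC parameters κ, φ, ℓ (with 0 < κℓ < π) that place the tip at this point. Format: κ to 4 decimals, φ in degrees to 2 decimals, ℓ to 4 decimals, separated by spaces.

1.6428 211.87 0.8890

ρ = √(x²+y²) = √(-0.460² + -0.286²) = 0.54166
φ = atan2(y, x) mod 360° = atan2(-0.286, -0.460) = 211.8708°
|p|² = ρ² + z² = 0.54166² + 0.605² = 0.65942
κ = 2ρ / |p|² = 2×0.54166 / 0.65942 = 1.64284
θ = 2·atan2(ρ, z) = 2·atan2(0.54166, 0.605) = 1.46043 rad
ℓ = θ/κ = 1.46043/1.64284 = 0.88897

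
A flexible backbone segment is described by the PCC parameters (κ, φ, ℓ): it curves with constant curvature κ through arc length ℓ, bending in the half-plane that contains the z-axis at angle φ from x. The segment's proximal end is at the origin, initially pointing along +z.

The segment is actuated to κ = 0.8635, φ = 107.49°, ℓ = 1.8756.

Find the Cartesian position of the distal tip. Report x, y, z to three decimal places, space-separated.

-0.365 1.158 1.157

θ = κ·ℓ = 0.8635 × 1.8756 = 1.61958 rad
ρ = (1 − cos θ)/κ = (1 − -0.04876)/0.8635 = 1.21455
z = sin θ / κ = 0.99881/0.8635 = 1.15670
x = ρ cos φ = 1.21455 × cos(107.49°) = -0.36502
y = ρ sin φ = 1.21455 × sin(107.49°) = 1.15840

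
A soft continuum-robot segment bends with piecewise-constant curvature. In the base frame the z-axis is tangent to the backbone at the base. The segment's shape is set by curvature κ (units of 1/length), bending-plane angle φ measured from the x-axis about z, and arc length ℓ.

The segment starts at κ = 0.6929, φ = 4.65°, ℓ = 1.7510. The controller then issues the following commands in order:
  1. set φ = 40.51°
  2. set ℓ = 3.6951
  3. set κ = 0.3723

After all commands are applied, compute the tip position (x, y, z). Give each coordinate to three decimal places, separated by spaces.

1.646 1.407 2.635

initial: κ=0.6929, φ=4.65°, ℓ=1.7510
cmd 1: set φ=40.51° → (κ,φ,ℓ)=(0.6929,40.51°,1.7510) → tip=(0.7133,0.6094,1.3519)
cmd 2: set ℓ=3.6951 → (κ,φ,ℓ)=(0.6929,40.51°,3.6951) → tip=(2.0143,1.7210,0.7924)
cmd 3: set κ=0.3723 → (κ,φ,ℓ)=(0.3723,40.51°,3.6951) → tip=(1.6462,1.4065,2.6350)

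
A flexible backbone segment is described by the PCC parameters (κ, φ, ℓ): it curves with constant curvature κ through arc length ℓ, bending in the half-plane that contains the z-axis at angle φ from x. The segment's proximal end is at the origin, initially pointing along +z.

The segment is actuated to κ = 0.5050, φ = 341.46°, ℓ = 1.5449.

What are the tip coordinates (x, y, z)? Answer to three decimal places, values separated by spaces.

0.543 -0.182 1.393

θ = κ·ℓ = 0.5050 × 1.5449 = 0.78017 rad
ρ = (1 − cos θ)/κ = (1 − 0.71079)/0.5050 = 0.57269
z = sin θ / κ = 0.70340/0.5050 = 1.39288
x = ρ cos φ = 0.57269 × cos(341.46°) = 0.54297
y = ρ sin φ = 0.57269 × sin(341.46°) = -0.18210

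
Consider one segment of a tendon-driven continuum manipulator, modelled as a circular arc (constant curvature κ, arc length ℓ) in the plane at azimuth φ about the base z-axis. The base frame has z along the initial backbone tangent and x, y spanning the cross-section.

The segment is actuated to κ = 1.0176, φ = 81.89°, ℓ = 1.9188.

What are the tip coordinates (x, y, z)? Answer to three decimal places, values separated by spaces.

0.190 1.335 0.912

θ = κ·ℓ = 1.0176 × 1.9188 = 1.95257 rad
ρ = (1 − cos θ)/κ = (1 − -0.37257)/1.0176 = 1.34883
z = sin θ / κ = 0.92800/1.0176 = 0.91195
x = ρ cos φ = 1.34883 × cos(81.89°) = 0.19028
y = ρ sin φ = 1.34883 × sin(81.89°) = 1.33534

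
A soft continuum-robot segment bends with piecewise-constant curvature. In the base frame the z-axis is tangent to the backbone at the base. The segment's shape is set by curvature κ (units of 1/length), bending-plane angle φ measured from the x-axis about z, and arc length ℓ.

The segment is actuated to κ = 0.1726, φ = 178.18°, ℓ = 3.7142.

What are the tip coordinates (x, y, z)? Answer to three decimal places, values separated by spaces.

θ = κ·ℓ = 0.1726 × 3.7142 = 0.64107 rad
ρ = (1 − cos θ)/κ = (1 − 0.80146)/0.1726 = 1.15031
z = sin θ / κ = 0.59805/0.1726 = 3.46497
x = ρ cos φ = 1.15031 × cos(178.18°) = -1.14973
y = ρ sin φ = 1.15031 × sin(178.18°) = 0.03653

-1.150 0.037 3.465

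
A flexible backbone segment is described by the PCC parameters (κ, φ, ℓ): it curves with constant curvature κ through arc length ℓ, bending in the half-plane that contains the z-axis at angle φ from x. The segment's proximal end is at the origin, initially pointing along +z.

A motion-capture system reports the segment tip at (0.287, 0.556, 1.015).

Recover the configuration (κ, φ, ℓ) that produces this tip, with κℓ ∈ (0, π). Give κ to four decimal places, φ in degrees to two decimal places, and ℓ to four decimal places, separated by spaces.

ρ = √(x²+y²) = √(0.287² + 0.556²) = 0.62570
φ = atan2(y, x) mod 360° = atan2(0.556, 0.287) = 62.6978°
|p|² = ρ² + z² = 0.62570² + 1.015² = 1.42173
κ = 2ρ / |p|² = 2×0.62570 / 1.42173 = 0.88020
θ = 2·atan2(ρ, z) = 2·atan2(0.62570, 1.015) = 1.10486 rad
ℓ = θ/κ = 1.10486/0.88020 = 1.25524

0.8802 62.70 1.2552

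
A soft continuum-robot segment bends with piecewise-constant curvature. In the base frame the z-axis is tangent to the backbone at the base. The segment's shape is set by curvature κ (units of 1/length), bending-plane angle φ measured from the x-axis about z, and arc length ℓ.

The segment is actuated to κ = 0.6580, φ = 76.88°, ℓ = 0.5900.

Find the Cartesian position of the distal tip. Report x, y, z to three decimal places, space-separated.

θ = κ·ℓ = 0.6580 × 0.5900 = 0.38822 rad
ρ = (1 − cos θ)/κ = (1 − 0.92558)/0.6580 = 0.11309
z = sin θ / κ = 0.37854/0.6580 = 0.57529
x = ρ cos φ = 0.11309 × cos(76.88°) = 0.02567
y = ρ sin φ = 0.11309 × sin(76.88°) = 0.11014

0.026 0.110 0.575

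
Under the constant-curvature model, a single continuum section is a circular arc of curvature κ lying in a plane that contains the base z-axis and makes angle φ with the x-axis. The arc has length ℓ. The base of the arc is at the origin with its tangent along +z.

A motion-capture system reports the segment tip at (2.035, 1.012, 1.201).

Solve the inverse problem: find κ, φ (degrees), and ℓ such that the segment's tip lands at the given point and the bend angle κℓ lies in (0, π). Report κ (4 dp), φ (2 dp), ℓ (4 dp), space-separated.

0.6879 26.44 3.1535

ρ = √(x²+y²) = √(2.035² + 1.012²) = 2.27274
φ = atan2(y, x) mod 360° = atan2(1.012, 2.035) = 26.4410°
|p|² = ρ² + z² = 2.27274² + 1.201² = 6.60777
κ = 2ρ / |p|² = 2×2.27274 / 6.60777 = 0.68790
θ = 2·atan2(ρ, z) = 2·atan2(2.27274, 1.201) = 2.16932 rad
ℓ = θ/κ = 2.16932/0.68790 = 3.15354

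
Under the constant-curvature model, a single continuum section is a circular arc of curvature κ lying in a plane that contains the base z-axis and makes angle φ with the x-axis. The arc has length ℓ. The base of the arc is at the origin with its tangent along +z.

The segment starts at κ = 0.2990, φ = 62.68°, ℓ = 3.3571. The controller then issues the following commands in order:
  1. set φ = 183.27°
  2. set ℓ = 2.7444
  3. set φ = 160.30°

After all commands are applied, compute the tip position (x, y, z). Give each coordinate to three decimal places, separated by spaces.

initial: κ=0.2990, φ=62.68°, ℓ=3.3571
cmd 1: set φ=183.27° → (κ,φ,ℓ)=(0.2990,183.27°,3.3571) → tip=(-1.5456,-0.0883,2.8211)
cmd 2: set ℓ=2.7444 → (κ,φ,ℓ)=(0.2990,183.27°,2.7444) → tip=(-1.0625,-0.0607,2.4466)
cmd 3: set φ=160.30° → (κ,φ,ℓ)=(0.2990,160.30°,2.7444) → tip=(-1.0019,0.3587,2.4466)

-1.002 0.359 2.447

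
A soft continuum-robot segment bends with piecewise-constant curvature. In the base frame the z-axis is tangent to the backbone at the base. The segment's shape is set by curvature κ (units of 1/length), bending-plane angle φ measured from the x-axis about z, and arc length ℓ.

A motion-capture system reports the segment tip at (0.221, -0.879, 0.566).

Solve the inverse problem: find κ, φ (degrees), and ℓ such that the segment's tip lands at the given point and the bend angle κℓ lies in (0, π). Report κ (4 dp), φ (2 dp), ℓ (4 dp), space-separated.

ρ = √(x²+y²) = √(0.221² + -0.879²) = 0.90636
φ = atan2(y, x) mod 360° = atan2(-0.879, 0.221) = 284.1129°
|p|² = ρ² + z² = 0.90636² + 0.566² = 1.14184
κ = 2ρ / |p|² = 2×0.90636 / 1.14184 = 1.58754
θ = 2·atan2(ρ, z) = 2·atan2(0.90636, 0.566) = 2.02514 rad
ℓ = θ/κ = 2.02514/1.58754 = 1.27565

1.5875 284.11 1.2756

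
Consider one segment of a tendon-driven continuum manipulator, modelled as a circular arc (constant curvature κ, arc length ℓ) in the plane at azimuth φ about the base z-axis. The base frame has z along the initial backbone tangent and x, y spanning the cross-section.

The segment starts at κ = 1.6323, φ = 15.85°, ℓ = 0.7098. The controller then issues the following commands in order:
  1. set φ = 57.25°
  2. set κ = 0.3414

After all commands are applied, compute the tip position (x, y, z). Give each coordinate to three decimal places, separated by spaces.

0.046 0.072 0.703

initial: κ=1.6323, φ=15.85°, ℓ=0.7098
cmd 1: set φ=57.25° → (κ,φ,ℓ)=(1.6323,57.25°,0.7098) → tip=(0.1986,0.3088,0.5613)
cmd 2: set κ=0.3414 → (κ,φ,ℓ)=(0.3414,57.25°,0.7098) → tip=(0.0463,0.0720,0.7029)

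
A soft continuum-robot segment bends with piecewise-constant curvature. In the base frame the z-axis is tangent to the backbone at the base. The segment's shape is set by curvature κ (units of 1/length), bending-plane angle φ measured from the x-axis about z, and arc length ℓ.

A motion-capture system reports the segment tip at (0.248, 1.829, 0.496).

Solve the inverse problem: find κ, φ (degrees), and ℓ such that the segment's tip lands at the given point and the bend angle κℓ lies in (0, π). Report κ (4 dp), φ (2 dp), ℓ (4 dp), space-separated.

1.0106 82.28 2.5891

ρ = √(x²+y²) = √(0.248² + 1.829²) = 1.84574
φ = atan2(y, x) mod 360° = atan2(1.829, 0.248) = 82.2782°
|p|² = ρ² + z² = 1.84574² + 0.496² = 3.65276
κ = 2ρ / |p|² = 2×1.84574 / 3.65276 = 1.01060
θ = 2·atan2(ρ, z) = 2·atan2(1.84574, 0.496) = 2.61654 rad
ℓ = θ/κ = 2.61654/1.01060 = 2.58910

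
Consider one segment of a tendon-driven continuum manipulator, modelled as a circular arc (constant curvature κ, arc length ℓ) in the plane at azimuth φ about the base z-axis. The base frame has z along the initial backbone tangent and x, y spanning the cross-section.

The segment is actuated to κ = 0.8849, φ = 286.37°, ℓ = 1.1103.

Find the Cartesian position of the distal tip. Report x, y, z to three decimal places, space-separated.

θ = κ·ℓ = 0.8849 × 1.1103 = 0.98250 rad
ρ = (1 − cos θ)/κ = (1 − 0.55494)/0.8849 = 0.50295
z = sin θ / κ = 0.83189/0.8849 = 0.94009
x = ρ cos φ = 0.50295 × cos(286.37°) = 0.14175
y = ρ sin φ = 0.50295 × sin(286.37°) = -0.48256

0.142 -0.483 0.940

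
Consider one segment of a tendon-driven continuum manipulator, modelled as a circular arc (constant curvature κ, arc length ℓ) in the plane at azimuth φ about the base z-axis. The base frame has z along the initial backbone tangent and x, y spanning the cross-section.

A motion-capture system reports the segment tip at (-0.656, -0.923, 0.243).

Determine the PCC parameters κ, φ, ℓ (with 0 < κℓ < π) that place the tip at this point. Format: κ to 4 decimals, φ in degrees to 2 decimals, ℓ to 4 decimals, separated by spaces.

ρ = √(x²+y²) = √(-0.656² + -0.923²) = 1.13237
φ = atan2(y, x) mod 360° = atan2(-0.923, -0.656) = 234.5976°
|p|² = ρ² + z² = 1.13237² + 0.243² = 1.34131
κ = 2ρ / |p|² = 2×1.13237 / 1.34131 = 1.68845
θ = 2·atan2(ρ, z) = 2·atan2(1.13237, 0.243) = 2.71882 rad
ℓ = θ/κ = 2.71882/1.68845 = 1.61024

1.6885 234.60 1.6102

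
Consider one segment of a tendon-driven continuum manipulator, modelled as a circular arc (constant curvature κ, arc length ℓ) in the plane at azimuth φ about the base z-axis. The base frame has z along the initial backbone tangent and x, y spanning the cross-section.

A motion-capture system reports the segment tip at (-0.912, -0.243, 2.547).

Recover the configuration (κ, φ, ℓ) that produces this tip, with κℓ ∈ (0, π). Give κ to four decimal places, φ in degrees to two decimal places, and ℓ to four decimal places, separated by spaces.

0.2558 194.92 2.7741

ρ = √(x²+y²) = √(-0.912² + -0.243²) = 0.94382
φ = atan2(y, x) mod 360° = atan2(-0.243, -0.912) = 194.9197°
|p|² = ρ² + z² = 0.94382² + 2.547² = 7.37800
κ = 2ρ / |p|² = 2×0.94382 / 7.37800 = 0.25585
θ = 2·atan2(ρ, z) = 2·atan2(0.94382, 2.547) = 0.70975 rad
ℓ = θ/κ = 0.70975/0.25585 = 2.77411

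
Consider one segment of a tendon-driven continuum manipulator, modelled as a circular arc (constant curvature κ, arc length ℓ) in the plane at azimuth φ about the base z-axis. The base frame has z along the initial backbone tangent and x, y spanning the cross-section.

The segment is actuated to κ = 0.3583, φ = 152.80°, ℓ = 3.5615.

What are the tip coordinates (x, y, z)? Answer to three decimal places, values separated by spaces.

θ = κ·ℓ = 0.3583 × 3.5615 = 1.27609 rad
ρ = (1 − cos θ)/κ = (1 − 0.29046)/0.3583 = 1.98029
z = sin θ / κ = 0.95689/0.3583 = 2.67063
x = ρ cos φ = 1.98029 × cos(152.80°) = -1.76130
y = ρ sin φ = 1.98029 × sin(152.80°) = 0.90519

-1.761 0.905 2.671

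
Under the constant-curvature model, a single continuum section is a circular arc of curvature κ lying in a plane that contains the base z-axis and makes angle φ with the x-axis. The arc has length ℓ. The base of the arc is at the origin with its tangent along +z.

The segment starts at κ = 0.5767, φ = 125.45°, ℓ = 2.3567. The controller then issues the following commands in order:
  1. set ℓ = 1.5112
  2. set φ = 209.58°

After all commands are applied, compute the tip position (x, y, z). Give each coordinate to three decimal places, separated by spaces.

initial: κ=0.5767, φ=125.45°, ℓ=2.3567
cmd 1: set ℓ=1.5112 → (κ,φ,ℓ)=(0.5767,125.45°,1.5112) → tip=(-0.3584,0.5033,1.3270)
cmd 2: set φ=209.58° → (κ,φ,ℓ)=(0.5767,209.58°,1.5112) → tip=(-0.5373,-0.3050,1.3270)

-0.537 -0.305 1.327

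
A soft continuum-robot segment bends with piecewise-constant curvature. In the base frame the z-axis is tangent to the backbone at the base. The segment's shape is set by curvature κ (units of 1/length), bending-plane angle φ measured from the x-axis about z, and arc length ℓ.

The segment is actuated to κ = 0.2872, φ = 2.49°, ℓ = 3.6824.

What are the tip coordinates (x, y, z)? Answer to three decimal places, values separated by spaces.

1.771 0.077 3.033

θ = κ·ℓ = 0.2872 × 3.6824 = 1.05759 rad
ρ = (1 − cos θ)/κ = (1 − 0.49098)/0.2872 = 1.77236
z = sin θ / κ = 0.87117/0.2872 = 3.03333
x = ρ cos φ = 1.77236 × cos(2.49°) = 1.77069
y = ρ sin φ = 1.77236 × sin(2.49°) = 0.07700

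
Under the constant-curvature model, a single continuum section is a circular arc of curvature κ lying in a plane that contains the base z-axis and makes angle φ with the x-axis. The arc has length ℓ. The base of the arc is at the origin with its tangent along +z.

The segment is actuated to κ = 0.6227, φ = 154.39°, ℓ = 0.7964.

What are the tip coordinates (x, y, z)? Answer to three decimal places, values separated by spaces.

θ = κ·ℓ = 0.6227 × 0.7964 = 0.49592 rad
ρ = (1 − cos θ)/κ = (1 − 0.87953)/0.6227 = 0.19346
z = sin θ / κ = 0.47584/0.6227 = 0.76416
x = ρ cos φ = 0.19346 × cos(154.39°) = -0.17445
y = ρ sin φ = 0.19346 × sin(154.39°) = 0.08362

-0.174 0.084 0.764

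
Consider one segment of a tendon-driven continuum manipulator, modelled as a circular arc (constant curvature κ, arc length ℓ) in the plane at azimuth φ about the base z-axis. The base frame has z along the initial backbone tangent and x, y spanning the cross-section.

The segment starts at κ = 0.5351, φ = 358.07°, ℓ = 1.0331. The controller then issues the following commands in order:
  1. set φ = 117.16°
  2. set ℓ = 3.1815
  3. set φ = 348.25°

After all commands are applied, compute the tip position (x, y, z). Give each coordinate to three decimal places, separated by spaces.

initial: κ=0.5351, φ=358.07°, ℓ=1.0331
cmd 1: set φ=117.16° → (κ,φ,ℓ)=(0.5351,117.16°,1.0331) → tip=(-0.1271,0.2477,0.9813)
cmd 2: set ℓ=3.1815 → (κ,φ,ℓ)=(0.5351,117.16°,3.1815) → tip=(-0.9650,1.8810,1.8526)
cmd 3: set φ=348.25° → (κ,φ,ℓ)=(0.5351,348.25°,3.1815) → tip=(2.0698,-0.4305,1.8526)

2.070 -0.431 1.853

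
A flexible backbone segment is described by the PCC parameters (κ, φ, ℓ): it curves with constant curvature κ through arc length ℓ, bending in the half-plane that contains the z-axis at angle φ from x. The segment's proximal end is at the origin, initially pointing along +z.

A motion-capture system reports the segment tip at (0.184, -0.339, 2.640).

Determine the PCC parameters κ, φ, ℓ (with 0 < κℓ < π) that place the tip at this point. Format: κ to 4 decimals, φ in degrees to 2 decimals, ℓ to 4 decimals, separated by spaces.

0.1084 298.49 2.6774

ρ = √(x²+y²) = √(0.184² + -0.339²) = 0.38572
φ = atan2(y, x) mod 360° = atan2(-0.339, 0.184) = 298.4919°
|p|² = ρ² + z² = 0.38572² + 2.640² = 7.11838
κ = 2ρ / |p|² = 2×0.38572 / 7.11838 = 0.10837
θ = 2·atan2(ρ, z) = 2·atan2(0.38572, 2.640) = 0.29016 rad
ℓ = θ/κ = 0.29016/0.10837 = 2.67741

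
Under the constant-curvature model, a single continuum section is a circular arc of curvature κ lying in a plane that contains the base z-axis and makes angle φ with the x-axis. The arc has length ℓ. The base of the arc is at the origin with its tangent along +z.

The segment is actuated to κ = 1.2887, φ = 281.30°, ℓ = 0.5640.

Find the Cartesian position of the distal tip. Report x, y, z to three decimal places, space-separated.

0.038 -0.192 0.516

θ = κ·ℓ = 1.2887 × 0.5640 = 0.72683 rad
ρ = (1 − cos θ)/κ = (1 − 0.74729)/1.2887 = 0.19610
z = sin θ / κ = 0.66450/1.2887 = 0.51564
x = ρ cos φ = 0.19610 × cos(281.30°) = 0.03842
y = ρ sin φ = 0.19610 × sin(281.30°) = -0.19230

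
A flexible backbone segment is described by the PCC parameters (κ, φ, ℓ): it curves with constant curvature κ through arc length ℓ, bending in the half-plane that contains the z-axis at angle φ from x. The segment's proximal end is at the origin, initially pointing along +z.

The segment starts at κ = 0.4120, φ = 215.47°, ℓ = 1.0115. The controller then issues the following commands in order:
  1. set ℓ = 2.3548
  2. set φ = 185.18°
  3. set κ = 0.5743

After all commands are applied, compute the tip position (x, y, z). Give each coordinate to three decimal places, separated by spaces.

initial: κ=0.4120, φ=215.47°, ℓ=1.0115
cmd 1: set ℓ=2.3548 → (κ,φ,ℓ)=(0.4120,215.47°,2.3548) → tip=(-0.8596,-0.6125,2.0024)
cmd 2: set φ=185.18° → (κ,φ,ℓ)=(0.4120,185.18°,2.3548) → tip=(-1.0511,-0.0953,2.0024)
cmd 3: set κ=0.5743 → (κ,φ,ℓ)=(0.5743,185.18°,2.3548) → tip=(-1.3583,-0.1231,1.6999)

-1.358 -0.123 1.700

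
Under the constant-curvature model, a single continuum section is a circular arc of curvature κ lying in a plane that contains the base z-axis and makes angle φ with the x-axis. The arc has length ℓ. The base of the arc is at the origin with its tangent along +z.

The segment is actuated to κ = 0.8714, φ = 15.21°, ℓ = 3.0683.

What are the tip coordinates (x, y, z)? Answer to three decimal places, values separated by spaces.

θ = κ·ℓ = 0.8714 × 3.0683 = 2.67372 rad
ρ = (1 − cos θ)/κ = (1 − -0.89253)/0.8714 = 2.17182
z = sin θ / κ = 0.45099/0.8714 = 0.51755
x = ρ cos φ = 2.17182 × cos(15.21°) = 2.09575
y = ρ sin φ = 2.17182 × sin(15.21°) = 0.56979

2.096 0.570 0.518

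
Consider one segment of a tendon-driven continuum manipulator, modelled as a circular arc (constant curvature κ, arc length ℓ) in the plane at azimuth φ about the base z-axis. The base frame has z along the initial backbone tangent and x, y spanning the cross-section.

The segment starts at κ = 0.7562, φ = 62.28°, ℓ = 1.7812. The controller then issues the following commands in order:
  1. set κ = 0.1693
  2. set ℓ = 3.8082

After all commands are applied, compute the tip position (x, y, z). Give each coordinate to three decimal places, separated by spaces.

0.552 1.050 3.550

initial: κ=0.7562, φ=62.28°, ℓ=1.7812
cmd 1: set κ=0.1693 → (κ,φ,ℓ)=(0.1693,62.28°,1.7812) → tip=(0.1240,0.2359,1.7543)
cmd 2: set ℓ=3.8082 → (κ,φ,ℓ)=(0.1693,62.28°,3.8082) → tip=(0.5515,1.0496,3.5498)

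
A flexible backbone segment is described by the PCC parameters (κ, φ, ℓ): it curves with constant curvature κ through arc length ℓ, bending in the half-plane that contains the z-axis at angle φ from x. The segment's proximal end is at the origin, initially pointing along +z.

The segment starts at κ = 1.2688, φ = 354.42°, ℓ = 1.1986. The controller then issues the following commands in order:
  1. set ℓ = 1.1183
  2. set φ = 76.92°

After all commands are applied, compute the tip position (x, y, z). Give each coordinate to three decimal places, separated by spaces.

initial: κ=1.2688, φ=354.42°, ℓ=1.1986
cmd 1: set ℓ=1.1183 → (κ,φ,ℓ)=(1.2688,354.42°,1.1183) → tip=(0.6657,-0.0650,0.7791)
cmd 2: set φ=76.92° → (κ,φ,ℓ)=(1.2688,76.92°,1.1183) → tip=(0.1514,0.6515,0.7791)

0.151 0.652 0.779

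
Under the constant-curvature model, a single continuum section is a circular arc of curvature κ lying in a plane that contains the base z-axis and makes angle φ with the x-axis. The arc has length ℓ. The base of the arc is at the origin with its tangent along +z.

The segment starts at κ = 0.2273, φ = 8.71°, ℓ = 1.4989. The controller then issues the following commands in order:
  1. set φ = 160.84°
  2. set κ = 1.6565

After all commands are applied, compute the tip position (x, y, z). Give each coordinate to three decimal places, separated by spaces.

initial: κ=0.2273, φ=8.71°, ℓ=1.4989
cmd 1: set φ=160.84° → (κ,φ,ℓ)=(0.2273,160.84°,1.4989) → tip=(-0.2389,0.0830,1.4701)
cmd 2: set κ=1.6565 → (κ,φ,ℓ)=(1.6565,160.84°,1.4989) → tip=(-1.0212,0.3548,0.3695)

-1.021 0.355 0.369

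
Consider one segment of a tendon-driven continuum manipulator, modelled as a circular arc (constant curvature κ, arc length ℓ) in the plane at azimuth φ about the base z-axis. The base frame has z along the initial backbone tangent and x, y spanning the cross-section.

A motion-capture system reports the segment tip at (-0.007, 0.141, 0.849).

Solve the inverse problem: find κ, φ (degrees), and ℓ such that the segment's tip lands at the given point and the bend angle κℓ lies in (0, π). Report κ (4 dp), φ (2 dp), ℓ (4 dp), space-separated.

ρ = √(x²+y²) = √(-0.007² + 0.141²) = 0.14117
φ = atan2(y, x) mod 360° = atan2(0.141, -0.007) = 92.8421°
|p|² = ρ² + z² = 0.14117² + 0.849² = 0.74073
κ = 2ρ / |p|² = 2×0.14117 / 0.74073 = 0.38117
θ = 2·atan2(ρ, z) = 2·atan2(0.14117, 0.849) = 0.32955 rad
ℓ = θ/κ = 0.32955/0.38117 = 0.86456

0.3812 92.84 0.8646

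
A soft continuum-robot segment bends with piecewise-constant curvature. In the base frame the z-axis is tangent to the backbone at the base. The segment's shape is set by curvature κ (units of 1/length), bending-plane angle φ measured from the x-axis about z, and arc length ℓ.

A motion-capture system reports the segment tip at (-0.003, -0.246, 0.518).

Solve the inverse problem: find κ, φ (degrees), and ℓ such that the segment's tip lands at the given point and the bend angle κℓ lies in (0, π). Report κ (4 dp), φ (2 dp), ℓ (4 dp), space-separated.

1.4962 269.30 0.5927

ρ = √(x²+y²) = √(-0.003² + -0.246²) = 0.24602
φ = atan2(y, x) mod 360° = atan2(-0.246, -0.003) = 269.3013°
|p|² = ρ² + z² = 0.24602² + 0.518² = 0.32885
κ = 2ρ / |p|² = 2×0.24602 / 0.32885 = 1.49624
θ = 2·atan2(ρ, z) = 2·atan2(0.24602, 0.518) = 0.88680 rad
ℓ = θ/κ = 0.88680/1.49624 = 0.59268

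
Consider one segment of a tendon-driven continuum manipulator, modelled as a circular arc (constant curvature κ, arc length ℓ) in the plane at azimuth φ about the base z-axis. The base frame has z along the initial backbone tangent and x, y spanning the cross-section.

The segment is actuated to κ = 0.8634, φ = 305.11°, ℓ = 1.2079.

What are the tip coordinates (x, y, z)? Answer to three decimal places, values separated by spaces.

0.331 -0.470 1.001

θ = κ·ℓ = 0.8634 × 1.2079 = 1.04290 rad
ρ = (1 − cos θ)/κ = (1 − 0.50372)/0.8634 = 0.57480
z = sin θ / κ = 0.86387/0.8634 = 1.00054
x = ρ cos φ = 0.57480 × cos(305.11°) = 0.33060
y = ρ sin φ = 0.57480 × sin(305.11°) = -0.47022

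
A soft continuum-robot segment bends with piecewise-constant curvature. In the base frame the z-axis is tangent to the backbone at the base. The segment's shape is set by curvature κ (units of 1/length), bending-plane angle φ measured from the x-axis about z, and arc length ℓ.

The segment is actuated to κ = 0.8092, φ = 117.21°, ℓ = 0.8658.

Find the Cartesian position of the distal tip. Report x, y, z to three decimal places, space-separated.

θ = κ·ℓ = 0.8092 × 0.8658 = 0.70061 rad
ρ = (1 − cos θ)/κ = (1 − 0.76445)/0.8092 = 0.29109
z = sin θ / κ = 0.64468/0.8092 = 0.79669
x = ρ cos φ = 0.29109 × cos(117.21°) = -0.13310
y = ρ sin φ = 0.29109 × sin(117.21°) = 0.25887

-0.133 0.259 0.797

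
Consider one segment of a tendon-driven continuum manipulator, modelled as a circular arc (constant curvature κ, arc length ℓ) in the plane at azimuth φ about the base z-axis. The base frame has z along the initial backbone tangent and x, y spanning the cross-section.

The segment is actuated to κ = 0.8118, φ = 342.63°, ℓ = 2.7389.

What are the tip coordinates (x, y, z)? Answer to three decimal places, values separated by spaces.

θ = κ·ℓ = 0.8118 × 2.7389 = 2.22344 rad
ρ = (1 − cos θ)/κ = (1 − -0.60729)/0.8118 = 1.97991
z = sin θ / κ = 0.79448/0.8118 = 0.97867
x = ρ cos φ = 1.97991 × cos(342.63°) = 1.88962
y = ρ sin φ = 1.97991 × sin(342.63°) = -0.59108

1.890 -0.591 0.979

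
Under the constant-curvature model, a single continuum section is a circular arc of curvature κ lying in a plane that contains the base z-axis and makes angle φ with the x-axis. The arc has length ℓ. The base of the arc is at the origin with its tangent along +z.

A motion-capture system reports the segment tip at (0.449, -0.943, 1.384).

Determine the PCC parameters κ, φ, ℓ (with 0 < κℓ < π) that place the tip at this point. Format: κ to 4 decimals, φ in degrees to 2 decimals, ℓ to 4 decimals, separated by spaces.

ρ = √(x²+y²) = √(0.449² + -0.943²) = 1.04444
φ = atan2(y, x) mod 360° = atan2(-0.943, 0.449) = 295.4610°
|p|² = ρ² + z² = 1.04444² + 1.384² = 3.00631
κ = 2ρ / |p|² = 2×1.04444 / 3.00631 = 0.69483
θ = 2·atan2(ρ, z) = 2·atan2(1.04444, 1.384) = 1.29294 rad
ℓ = θ/κ = 1.29294/0.69483 = 1.86080

0.6948 295.46 1.8608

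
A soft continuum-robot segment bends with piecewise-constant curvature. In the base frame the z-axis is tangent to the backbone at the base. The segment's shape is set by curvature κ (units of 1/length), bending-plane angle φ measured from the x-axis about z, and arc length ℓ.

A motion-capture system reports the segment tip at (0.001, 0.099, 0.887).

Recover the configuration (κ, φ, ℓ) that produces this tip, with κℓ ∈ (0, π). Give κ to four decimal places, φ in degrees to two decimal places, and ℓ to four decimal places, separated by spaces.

ρ = √(x²+y²) = √(0.001² + 0.099²) = 0.09901
φ = atan2(y, x) mod 360° = atan2(0.099, 0.001) = 89.4213°
|p|² = ρ² + z² = 0.09901² + 0.887² = 0.79657
κ = 2ρ / |p|² = 2×0.09901 / 0.79657 = 0.24858
θ = 2·atan2(ρ, z) = 2·atan2(0.09901, 0.887) = 0.22232 rad
ℓ = θ/κ = 0.22232/0.24858 = 0.89435

0.2486 89.42 0.8943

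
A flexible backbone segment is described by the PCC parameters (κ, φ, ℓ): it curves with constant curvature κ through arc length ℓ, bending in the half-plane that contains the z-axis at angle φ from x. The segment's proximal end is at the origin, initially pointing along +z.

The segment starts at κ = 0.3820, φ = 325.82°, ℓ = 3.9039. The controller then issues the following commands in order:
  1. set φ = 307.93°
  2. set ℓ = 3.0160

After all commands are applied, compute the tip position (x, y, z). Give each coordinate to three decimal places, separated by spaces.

initial: κ=0.3820, φ=325.82°, ℓ=3.9039
cmd 1: set φ=307.93° → (κ,φ,ℓ)=(0.3820,307.93°,3.9039) → tip=(1.4814,-1.9008,2.6095)
cmd 2: set ℓ=3.0160 → (κ,φ,ℓ)=(0.3820,307.93°,3.0160) → tip=(0.9549,-1.2254,2.3917)

0.955 -1.225 2.392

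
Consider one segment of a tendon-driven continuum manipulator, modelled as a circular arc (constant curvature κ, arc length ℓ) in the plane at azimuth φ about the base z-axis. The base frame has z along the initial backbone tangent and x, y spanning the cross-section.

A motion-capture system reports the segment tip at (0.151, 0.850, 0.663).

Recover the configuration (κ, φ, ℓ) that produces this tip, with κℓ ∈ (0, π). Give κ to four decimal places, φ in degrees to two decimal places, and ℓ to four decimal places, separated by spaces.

1.4572 79.93 1.2570

ρ = √(x²+y²) = √(0.151² + 0.850²) = 0.86331
φ = atan2(y, x) mod 360° = atan2(0.850, 0.151) = 79.9267°
|p|² = ρ² + z² = 0.86331² + 0.663² = 1.18487
κ = 2ρ / |p|² = 2×0.86331 / 1.18487 = 1.45722
θ = 2·atan2(ρ, z) = 2·atan2(0.86331, 0.663) = 1.83178 rad
ℓ = θ/κ = 1.83178/1.45722 = 1.25704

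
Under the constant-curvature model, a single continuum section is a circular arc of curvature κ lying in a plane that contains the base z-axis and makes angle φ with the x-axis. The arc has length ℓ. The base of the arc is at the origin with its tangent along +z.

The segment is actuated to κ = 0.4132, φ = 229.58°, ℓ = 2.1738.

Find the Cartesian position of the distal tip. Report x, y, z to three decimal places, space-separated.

-0.592 -0.695 1.893

θ = κ·ℓ = 0.4132 × 2.1738 = 0.89821 rad
ρ = (1 − cos θ)/κ = (1 − 0.62301)/0.4132 = 0.91237
z = sin θ / κ = 0.78222/0.4132 = 1.89307
x = ρ cos φ = 0.91237 × cos(229.58°) = -0.59157
y = ρ sin φ = 0.91237 × sin(229.58°) = -0.69460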